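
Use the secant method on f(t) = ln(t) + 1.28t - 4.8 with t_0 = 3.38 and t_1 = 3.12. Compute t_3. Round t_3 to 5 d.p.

f(t_0) = 0.744276, f(t_1) = 0.331433
t_2 = 3.120000 - (0.331433)·(3.120000 - 3.380000)/(0.331433 - (0.744276)) = 2.911270; f(t_2) = -0.004985
t_3 = 2.911270 - (-0.004985)·(2.911270 - 3.120000)/(-0.004985 - (0.331433)) = 2.914363; f(t_3) = 0.000036

2.91436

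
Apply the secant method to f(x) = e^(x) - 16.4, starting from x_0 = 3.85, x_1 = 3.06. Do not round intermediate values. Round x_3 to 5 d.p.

Secant update: x_(k+1) = x_k − f(x_k)·(x_k − x_(k-1))/(f(x_k) − f(x_(k-1))).
f(x_0) = 30.593063, f(x_1) = 4.927557
x_2 = 3.060000 - (4.927557)·(3.060000 - 3.850000)/(4.927557 - (30.593063)) = 2.908327; f(x_2) = 1.926109
x_3 = 2.908327 - (1.926109)·(2.908327 - 3.060000)/(1.926109 - (4.927557)) = 2.810994; f(x_3) = 0.226437

2.81099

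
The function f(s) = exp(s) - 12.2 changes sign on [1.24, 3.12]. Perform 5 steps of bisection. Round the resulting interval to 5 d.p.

f(1.240000) = -8.744387, f(3.120000) = 10.446380 (opposite signs)
step 1: m = 2.180000, f(m) = -3.353694 < 0 → root in [2.180000, 3.120000]
step 2: m = 2.650000, f(m) = 1.954039 > 0 → root in [2.180000, 2.650000]
step 3: m = 2.415000, f(m) = -1.010230 < 0 → root in [2.415000, 2.650000]
step 4: m = 2.532500, f(m) = 0.384929 > 0 → root in [2.415000, 2.532500]
step 5: m = 2.473750, f(m) = -0.333136 < 0 → root in [2.473750, 2.532500]

[2.47375, 2.53250]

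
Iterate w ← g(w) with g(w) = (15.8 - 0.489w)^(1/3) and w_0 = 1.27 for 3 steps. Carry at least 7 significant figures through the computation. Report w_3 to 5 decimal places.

2.44438

w_1 = g(1.270000) = 2.475982
w_2 = g(2.475982) = 2.443492
w_3 = g(2.443492) = 2.444379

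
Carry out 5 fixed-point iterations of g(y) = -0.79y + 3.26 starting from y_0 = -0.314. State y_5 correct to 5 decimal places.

2.47825

y_1 = g(-0.314000) = 3.508060
y_2 = g(3.508060) = 0.488633
y_3 = g(0.488633) = 2.873980
y_4 = g(2.873980) = 0.989556
y_5 = g(0.989556) = 2.478251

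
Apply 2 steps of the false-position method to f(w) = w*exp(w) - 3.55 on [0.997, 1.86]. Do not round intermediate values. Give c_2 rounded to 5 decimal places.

1.11121

f(0.997000) = -0.847991, f(1.860000) = 8.398150
step 1: c = 1.076148, f(c) = -0.393270 < 0 → new bracket [1.076148, 1.860000]
step 2: c = 1.111213, f(c) = -0.174091 < 0 → new bracket [1.111213, 1.860000]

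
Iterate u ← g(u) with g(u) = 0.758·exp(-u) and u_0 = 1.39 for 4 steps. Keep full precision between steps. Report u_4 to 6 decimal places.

0.505731

u_1 = g(1.390000) = 0.188799
u_2 = g(0.188799) = 0.627588
u_3 = g(0.627588) = 0.404679
u_4 = g(0.404679) = 0.505731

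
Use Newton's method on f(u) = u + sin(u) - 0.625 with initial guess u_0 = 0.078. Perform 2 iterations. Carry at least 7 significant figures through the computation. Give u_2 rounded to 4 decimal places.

0.3151

f'(u) = 1 + cos(u)
u_0 = 0.078000: f = -0.469079, f' = 1.996960 → u_1 = 0.078000 - (-0.469079)/(1.996960) = 0.312897
u_1 = 0.312897: f = -0.004287, f' = 1.951446 → u_2 = 0.312897 - (-0.004287)/(1.951446) = 0.315094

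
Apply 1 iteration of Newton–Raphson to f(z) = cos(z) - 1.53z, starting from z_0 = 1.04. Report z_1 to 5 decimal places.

0.58649

f'(z) = -sin(z) - 1.53
z_0 = 1.040000: f = -1.084980, f' = -2.392404 → z_1 = 1.040000 - (-1.084980)/(-2.392404) = 0.586490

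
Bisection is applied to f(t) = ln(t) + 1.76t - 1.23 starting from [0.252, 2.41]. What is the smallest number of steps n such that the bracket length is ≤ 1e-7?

Initial width b − a = 2.41 − 0.252 = 2.158000.
After n steps the width is (b−a)/2^n; need (b−a)/2^n ≤ 1e-7.
So n ≥ log₂(2.158000/1e-7) = log₂(21580000.0000) ≈ 24.3632.
Hence n = 25.

25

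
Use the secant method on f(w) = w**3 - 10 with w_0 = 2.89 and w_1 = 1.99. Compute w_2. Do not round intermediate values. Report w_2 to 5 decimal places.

2.10733

f(w_0) = 14.137569, f(w_1) = -2.119401
w_2 = 1.990000 - (-2.119401)·(1.990000 - 2.890000)/(-2.119401 - (14.137569)) = 2.107332; f(w_2) = -0.641660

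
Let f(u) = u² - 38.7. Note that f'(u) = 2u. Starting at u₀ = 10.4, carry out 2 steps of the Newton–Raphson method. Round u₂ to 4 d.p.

6.2709

u_0 = 10.400000: f = 69.460000, f' = 20.800000 → u_1 = 10.400000 - (69.460000)/(20.800000) = 7.060577
u_1 = 7.060577: f = 11.151746, f' = 14.121154 → u_2 = 7.060577 - (11.151746)/(14.121154) = 6.270858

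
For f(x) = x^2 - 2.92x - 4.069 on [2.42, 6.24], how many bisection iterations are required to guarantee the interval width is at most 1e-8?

29

Initial width b − a = 6.24 − 2.42 = 3.820000.
After n steps the width is (b−a)/2^n; need (b−a)/2^n ≤ 1e-8.
So n ≥ log₂(3.820000/1e-8) = log₂(382000000.0000) ≈ 28.5090.
Hence n = 29.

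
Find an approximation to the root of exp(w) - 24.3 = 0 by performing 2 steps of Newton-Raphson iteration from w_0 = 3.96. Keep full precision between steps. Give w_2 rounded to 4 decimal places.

f'(w) = exp(w)
w_0 = 3.960000: f = 28.157326, f' = 52.457326 → w_1 = 3.960000 - (28.157326)/(52.457326) = 3.423234
w_1 = 3.423234: f = 6.368427, f' = 30.668427 → w_2 = 3.423234 - (6.368427)/(30.668427) = 3.215580

3.2156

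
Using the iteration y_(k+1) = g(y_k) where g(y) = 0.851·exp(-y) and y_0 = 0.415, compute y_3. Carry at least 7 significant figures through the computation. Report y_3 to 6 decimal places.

y_1 = g(0.415000) = 0.561950
y_2 = g(0.561950) = 0.485152
y_3 = g(0.485152) = 0.523879

0.523879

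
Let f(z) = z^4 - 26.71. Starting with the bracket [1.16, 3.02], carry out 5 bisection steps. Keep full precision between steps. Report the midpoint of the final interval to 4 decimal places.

2.2934

f(1.160000) = -24.899361, f(3.020000) = 56.471696 (opposite signs)
step 1: m = 2.090000, f(m) = -7.629702 < 0 → root in [2.090000, 3.020000]
step 2: m = 2.555000, f(m) = 15.905110 > 0 → root in [2.090000, 2.555000]
step 3: m = 2.322500, f(m) = 2.385303 > 0 → root in [2.090000, 2.322500]
step 4: m = 2.206250, f(m) = -3.017063 < 0 → root in [2.206250, 2.322500]
step 5: m = 2.264375, f(m) = -0.419829 < 0 → root in [2.264375, 2.322500]
Midpoint of [2.264375, 2.322500] = 2.293437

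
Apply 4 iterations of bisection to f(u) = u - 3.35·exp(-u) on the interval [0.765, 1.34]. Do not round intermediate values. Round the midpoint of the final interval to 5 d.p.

f(0.765000) = -0.793869, f(1.340000) = 0.462817 (opposite signs)
step 1: m = 1.052500, f(m) = -0.116864 < 0 → root in [1.052500, 1.340000]
step 2: m = 1.196250, f(m) = 0.183459 > 0 → root in [1.052500, 1.196250]
step 3: m = 1.124375, f(m) = 0.036109 > 0 → root in [1.052500, 1.124375]
step 4: m = 1.088437, f(m) = -0.039649 < 0 → root in [1.088437, 1.124375]
Midpoint of [1.088437, 1.124375] = 1.106406

1.10641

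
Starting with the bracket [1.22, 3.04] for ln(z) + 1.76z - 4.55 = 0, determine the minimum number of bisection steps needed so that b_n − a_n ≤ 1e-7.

25

Initial width b − a = 3.04 − 1.22 = 1.820000.
After n steps the width is (b−a)/2^n; need (b−a)/2^n ≤ 1e-7.
So n ≥ log₂(1.820000/1e-7) = log₂(18200000.0000) ≈ 24.1174.
Hence n = 25.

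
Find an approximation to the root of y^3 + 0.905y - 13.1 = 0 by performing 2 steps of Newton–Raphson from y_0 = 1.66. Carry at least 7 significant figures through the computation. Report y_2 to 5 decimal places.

2.24421

Newton update: y ← y − f(y)/f'(y).
f'(y) = 3y^2 + 0.905
y_0 = 1.660000: f = -7.023404, f' = 9.171800 → y_1 = 1.660000 - (-7.023404)/(9.171800) = 2.425761
y_1 = 2.425761: f = 3.369253, f' = 18.557945 → y_2 = 2.425761 - (3.369253)/(18.557945) = 2.244208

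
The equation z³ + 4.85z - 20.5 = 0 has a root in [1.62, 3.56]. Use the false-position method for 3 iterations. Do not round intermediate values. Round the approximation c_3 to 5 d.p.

2.12675

f(1.620000) = -8.391472, f(3.560000) = 41.884016
step 1: c = 1.943805, f(c) = -3.728116 < 0 → new bracket [1.943805, 3.560000]
step 2: c = 2.075905, f(c) = -1.485994 < 0 → new bracket [2.075905, 3.560000]
step 3: c = 2.126755, f(c) = -0.565744 < 0 → new bracket [2.126755, 3.560000]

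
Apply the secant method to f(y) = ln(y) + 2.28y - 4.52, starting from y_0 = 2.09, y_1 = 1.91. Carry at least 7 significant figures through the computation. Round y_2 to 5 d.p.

f(y_0) = 0.982364, f(y_1) = 0.481903
y_2 = 1.910000 - (0.481903)·(1.910000 - 2.090000)/(0.481903 - (0.982364)) = 1.736675; f(y_2) = -0.008410

1.73667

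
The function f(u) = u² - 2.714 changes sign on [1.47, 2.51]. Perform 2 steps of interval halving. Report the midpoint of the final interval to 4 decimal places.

f(1.470000) = -0.553100, f(2.510000) = 3.586100 (opposite signs)
step 1: m = 1.990000, f(m) = 1.246100 > 0 → root in [1.470000, 1.990000]
step 2: m = 1.730000, f(m) = 0.278900 > 0 → root in [1.470000, 1.730000]
Midpoint of [1.470000, 1.730000] = 1.600000

1.6000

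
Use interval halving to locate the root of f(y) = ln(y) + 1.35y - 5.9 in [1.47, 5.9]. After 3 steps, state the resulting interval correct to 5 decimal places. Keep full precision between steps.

[3.13125, 3.68500]

f(1.470000) = -3.530238, f(5.900000) = 3.839952 (opposite signs)
step 1: m = 3.685000, f(m) = 0.379021 > 0 → root in [1.470000, 3.685000]
step 2: m = 2.577500, f(m) = -1.473555 < 0 → root in [2.577500, 3.685000]
step 3: m = 3.131250, f(m) = -0.531380 < 0 → root in [3.131250, 3.685000]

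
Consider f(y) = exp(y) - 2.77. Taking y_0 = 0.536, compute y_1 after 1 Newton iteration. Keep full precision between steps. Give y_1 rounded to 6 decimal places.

f'(y) = exp(y)
y_0 = 0.536000: f = -1.060843, f' = 1.709157 → y_1 = 0.536000 - (-1.060843)/(1.709157) = 1.156682

1.156682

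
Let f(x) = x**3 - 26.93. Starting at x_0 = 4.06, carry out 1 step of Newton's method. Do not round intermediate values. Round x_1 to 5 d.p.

3.25125

f'(x) = 3x**2
x_0 = 4.060000: f = 39.993416, f' = 49.450800 → x_1 = 4.060000 - (39.993416)/(49.450800) = 3.251248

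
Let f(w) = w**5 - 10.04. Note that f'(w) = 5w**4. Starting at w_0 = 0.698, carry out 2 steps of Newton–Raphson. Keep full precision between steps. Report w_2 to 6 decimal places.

w_0 = 0.698000: f = -9.874317, f' = 1.186839 → w_1 = 0.698000 - (-9.874317)/(1.186839) = 9.017848
w_1 = 9.017848: f = 59626.785857, f' = 33065.996889 → w_2 = 9.017848 - (59626.785857)/(33065.996889) = 7.214582

7.214582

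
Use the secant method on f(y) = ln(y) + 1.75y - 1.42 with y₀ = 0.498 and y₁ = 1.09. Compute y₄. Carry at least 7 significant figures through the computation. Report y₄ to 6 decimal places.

0.882719

Secant update: y_(k+1) = y_k − f(y_k)·(y_k − y_(k-1))/(f(y_k) − f(y_(k-1))).
f(y_0) = -1.245655, f(y_1) = 0.573678
y_2 = 1.090000 - (0.573678)·(1.090000 - 0.498000)/(0.573678 - (-1.245655)) = 0.903329; f(y_2) = 0.059157
y_3 = 0.903329 - (0.059157)·(0.903329 - 1.090000)/(0.059157 - (0.573678)) = 0.881866; f(y_3) = -0.002449
y_4 = 0.881866 - (-0.002449)·(0.881866 - 0.903329)/(-0.002449 - (0.059157)) = 0.882719; f(y_4) = 0.000011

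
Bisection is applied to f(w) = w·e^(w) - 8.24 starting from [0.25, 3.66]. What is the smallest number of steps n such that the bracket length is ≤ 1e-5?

Initial width b − a = 3.66 − 0.25 = 3.410000.
After n steps the width is (b−a)/2^n; need (b−a)/2^n ≤ 1e-5.
So n ≥ log₂(3.410000/1e-5) = log₂(341000.0000) ≈ 18.3794.
Hence n = 19.

19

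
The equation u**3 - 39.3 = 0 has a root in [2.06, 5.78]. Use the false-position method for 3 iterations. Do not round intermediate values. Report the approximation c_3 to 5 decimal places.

False-position update: c = (a·f(b) − b·f(a))/(f(b) − f(a)); replace the endpoint whose sign matches f(c).
f(2.060000) = -30.558184, f(5.780000) = 153.800552
step 1: c = 2.676605, f(c) = -20.124237 < 0 → new bracket [2.676605, 5.780000]
step 2: c = 3.035688, f(c) = -11.324922 < 0 → new bracket [3.035688, 5.780000]
step 3: c = 3.223903, f(c) = -5.792203 < 0 → new bracket [3.223903, 5.780000]

3.22390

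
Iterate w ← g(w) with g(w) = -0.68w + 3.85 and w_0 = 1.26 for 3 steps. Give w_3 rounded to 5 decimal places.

w_1 = g(1.260000) = 2.993200
w_2 = g(2.993200) = 1.814624
w_3 = g(1.814624) = 2.616056

2.61606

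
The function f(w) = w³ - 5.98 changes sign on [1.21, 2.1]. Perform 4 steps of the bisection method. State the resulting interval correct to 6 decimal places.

[1.766250, 1.821875]

f(1.210000) = -4.208439, f(2.100000) = 3.281000 (opposite signs)
step 1: m = 1.655000, f(m) = -1.446914 < 0 → root in [1.655000, 2.100000]
step 2: m = 1.877500, f(m) = 0.638199 > 0 → root in [1.655000, 1.877500]
step 3: m = 1.766250, f(m) = -0.469938 < 0 → root in [1.766250, 1.877500]
step 4: m = 1.821875, f(m) = 0.067219 > 0 → root in [1.766250, 1.821875]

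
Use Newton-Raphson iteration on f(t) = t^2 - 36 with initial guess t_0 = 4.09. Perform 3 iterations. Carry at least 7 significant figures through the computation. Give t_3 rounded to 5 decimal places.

6.00002

f'(t) = 2t
t_0 = 4.090000: f = -19.271900, f' = 8.180000 → t_1 = 4.090000 - (-19.271900)/(8.180000) = 6.445978
t_1 = 6.445978: f = 5.550632, f' = 12.891956 → t_2 = 6.445978 - (5.550632)/(12.891956) = 6.015428
t_2 = 6.015428: f = 0.185373, f' = 12.030856 → t_3 = 6.015428 - (0.185373)/(12.030856) = 6.000020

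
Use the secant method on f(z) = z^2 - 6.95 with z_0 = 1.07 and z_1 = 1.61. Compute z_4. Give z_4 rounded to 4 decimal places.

2.6230

f(z_0) = -5.805100, f(z_1) = -4.357900
z_2 = 1.610000 - (-4.357900)·(1.610000 - 1.070000)/(-4.357900 - (-5.805100)) = 3.236082; f(z_2) = 3.522227
z_3 = 3.236082 - (3.522227)·(3.236082 - 1.610000)/(3.522227 - (-4.357900)) = 2.509263; f(z_3) = -0.653602
z_4 = 2.509263 - (-0.653602)·(2.509263 - 3.236082)/(-0.653602 - (3.522227)) = 2.623024; f(z_4) = -0.069743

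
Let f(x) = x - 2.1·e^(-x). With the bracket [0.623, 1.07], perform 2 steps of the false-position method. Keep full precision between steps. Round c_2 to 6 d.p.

False-position update: c = (a·f(b) − b·f(a))/(f(b) − f(a)); replace the endpoint whose sign matches f(c).
f(0.623000) = -0.503299, f(1.070000) = 0.349682
step 1: c = 0.886751, f(c) = 0.021568 > 0 → new bracket [0.623000, 0.886751]
step 2: c = 0.875913, f(c) = 0.001302 > 0 → new bracket [0.623000, 0.875913]

0.875913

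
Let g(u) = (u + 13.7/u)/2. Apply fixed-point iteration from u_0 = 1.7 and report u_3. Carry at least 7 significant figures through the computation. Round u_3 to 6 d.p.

u_1 = g(1.700000) = 4.879412
u_2 = g(4.879412) = 3.843564
u_3 = g(3.843564) = 3.703982

3.703982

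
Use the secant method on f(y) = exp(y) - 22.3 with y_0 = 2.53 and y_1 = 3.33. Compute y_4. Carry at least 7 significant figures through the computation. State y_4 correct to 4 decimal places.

f(y_0) = -9.746494, f(y_1) = 5.638342
y_2 = 3.330000 - (5.638342)·(3.330000 - 2.530000)/(5.638342 - (-9.746494)) = 3.036810; f(y_2) = -1.461329
y_3 = 3.036810 - (-1.461329)·(3.036810 - 3.330000)/(-1.461329 - (5.638342)) = 3.097158; f(y_3) = -0.165050
y_4 = 3.097158 - (-0.165050)·(3.097158 - 3.036810)/(-0.165050 - (-1.461329)) = 3.104842; f(y_4) = 0.005685

3.1048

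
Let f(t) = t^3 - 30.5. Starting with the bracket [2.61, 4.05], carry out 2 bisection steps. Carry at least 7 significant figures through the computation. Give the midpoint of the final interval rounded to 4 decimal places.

f(2.610000) = -12.720419, f(4.050000) = 35.930125 (opposite signs)
step 1: m = 3.330000, f(m) = 6.426037 > 0 → root in [2.610000, 3.330000]
step 2: m = 2.970000, f(m) = -4.301927 < 0 → root in [2.970000, 3.330000]
Midpoint of [2.970000, 3.330000] = 3.150000

3.1500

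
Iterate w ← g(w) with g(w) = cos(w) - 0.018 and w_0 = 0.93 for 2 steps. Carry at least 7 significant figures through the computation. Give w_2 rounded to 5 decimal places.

w_1 = g(0.930000) = 0.579834
w_2 = g(0.579834) = 0.818554

0.81855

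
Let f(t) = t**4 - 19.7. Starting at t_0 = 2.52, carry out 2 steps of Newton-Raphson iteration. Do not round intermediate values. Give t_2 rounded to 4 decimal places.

f'(t) = 4t**3
t_0 = 2.520000: f = 20.627580, f' = 64.012032 → t_1 = 2.520000 - (20.627580)/(64.012032) = 2.197755
t_1 = 2.197755: f = 3.630112, f' = 42.461723 → t_2 = 2.197755 - (3.630112)/(42.461723) = 2.112263

2.1123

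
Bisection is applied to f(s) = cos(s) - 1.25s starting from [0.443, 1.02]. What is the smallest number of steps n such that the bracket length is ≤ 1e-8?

Initial width b − a = 1.02 − 0.443 = 0.577000.
After n steps the width is (b−a)/2^n; need (b−a)/2^n ≤ 1e-8.
So n ≥ log₂(0.577000/1e-8) = log₂(57700000.0000) ≈ 25.7821.
Hence n = 26.

26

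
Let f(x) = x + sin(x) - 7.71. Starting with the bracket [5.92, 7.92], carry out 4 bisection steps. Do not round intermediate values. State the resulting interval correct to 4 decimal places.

f(5.920000) = -2.145254, f(7.920000) = 1.207822 (opposite signs)
step 1: m = 6.920000, f(m) = -0.195363 < 0 → root in [6.920000, 7.920000]
step 2: m = 7.420000, f(m) = 0.617299 > 0 → root in [6.920000, 7.420000]
step 3: m = 7.170000, f(m) = 0.235063 > 0 → root in [6.920000, 7.170000]
step 4: m = 7.045000, f(m) = 0.025236 > 0 → root in [6.920000, 7.045000]

[6.9200, 7.0450]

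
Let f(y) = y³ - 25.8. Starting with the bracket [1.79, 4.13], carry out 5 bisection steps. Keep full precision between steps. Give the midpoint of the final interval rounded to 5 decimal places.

f(1.790000) = -20.064661, f(4.130000) = 44.644997 (opposite signs)
step 1: m = 2.960000, f(m) = 0.134336 > 0 → root in [1.790000, 2.960000]
step 2: m = 2.375000, f(m) = -12.403516 < 0 → root in [2.375000, 2.960000]
step 3: m = 2.667500, f(m) = -6.819254 < 0 → root in [2.667500, 2.960000]
step 4: m = 2.813750, f(m) = -3.523009 < 0 → root in [2.813750, 2.960000]
step 5: m = 2.886875, f(m) = -1.740647 < 0 → root in [2.886875, 2.960000]
Midpoint of [2.886875, 2.960000] = 2.923437

2.92344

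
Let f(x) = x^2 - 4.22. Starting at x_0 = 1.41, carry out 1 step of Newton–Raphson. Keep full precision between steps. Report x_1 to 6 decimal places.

2.201454

f'(x) = 2x
x_0 = 1.410000: f = -2.231900, f' = 2.820000 → x_1 = 1.410000 - (-2.231900)/(2.820000) = 2.201454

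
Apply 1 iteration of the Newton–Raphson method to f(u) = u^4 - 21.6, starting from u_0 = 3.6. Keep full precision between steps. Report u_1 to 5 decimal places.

Newton update: u ← u − f(u)/f'(u).
f'(u) = 4u^3
u_0 = 3.600000: f = 146.361600, f' = 186.624000 → u_1 = 3.600000 - (146.361600)/(186.624000) = 2.815741

2.81574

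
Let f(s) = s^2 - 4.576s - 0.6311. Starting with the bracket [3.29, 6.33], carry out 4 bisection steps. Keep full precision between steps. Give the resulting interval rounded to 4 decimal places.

f(3.290000) = -4.862040, f(6.330000) = 10.471720 (opposite signs)
step 1: m = 4.810000, f(m) = 0.494440 > 0 → root in [3.290000, 4.810000]
step 2: m = 4.050000, f(m) = -2.761400 < 0 → root in [4.050000, 4.810000]
step 3: m = 4.430000, f(m) = -1.277880 < 0 → root in [4.430000, 4.810000]
step 4: m = 4.620000, f(m) = -0.427820 < 0 → root in [4.620000, 4.810000]

[4.6200, 4.8100]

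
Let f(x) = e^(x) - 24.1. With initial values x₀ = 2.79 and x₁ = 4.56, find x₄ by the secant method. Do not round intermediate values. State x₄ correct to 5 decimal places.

f(x_0) = -7.818980, f(x_1) = 71.483480
x_2 = 4.560000 - (71.483480)·(4.560000 - 2.790000)/(71.483480 - (-7.818980)) = 2.964517; f(x_2) = -4.714670
x_3 = 2.964517 - (-4.714670)·(2.964517 - 4.560000)/(-4.714670 - (71.483480)) = 3.063235; f(x_3) = -2.703331
x_4 = 3.063235 - (-2.703331)·(3.063235 - 2.964517)/(-2.703331 - (-4.714670)) = 3.195918; f(x_4) = 0.332583

3.19592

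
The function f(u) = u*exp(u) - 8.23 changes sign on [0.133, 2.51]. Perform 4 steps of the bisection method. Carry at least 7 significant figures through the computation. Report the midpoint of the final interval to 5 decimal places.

1.69291

f(0.133000) = -8.078081, f(2.510000) = 22.655374 (opposite signs)
step 1: m = 1.321500, f(m) = -3.275643 < 0 → root in [1.321500, 2.510000]
step 2: m = 1.915750, f(m) = 4.781833 > 0 → root in [1.321500, 1.915750]
step 3: m = 1.618625, f(m) = -0.062180 < 0 → root in [1.618625, 1.915750]
step 4: m = 1.767187, f(m) = 2.115760 > 0 → root in [1.618625, 1.767187]
Midpoint of [1.618625, 1.767187] = 1.692906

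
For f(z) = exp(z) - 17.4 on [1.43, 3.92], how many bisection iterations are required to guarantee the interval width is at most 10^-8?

28

Initial width b − a = 3.92 − 1.43 = 2.490000.
After n steps the width is (b−a)/2^n; need (b−a)/2^n ≤ 10^-8.
So n ≥ log₂(2.490000/10^-8) = log₂(249000000.0000) ≈ 27.8916.
Hence n = 28.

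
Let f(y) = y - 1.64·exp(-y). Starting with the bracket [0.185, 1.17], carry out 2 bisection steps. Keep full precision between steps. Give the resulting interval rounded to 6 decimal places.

[0.677500, 0.923750]

f(0.185000) = -1.178011, f(1.170000) = 0.660998 (opposite signs)
step 1: m = 0.677500, f(m) = -0.155432 < 0 → root in [0.677500, 1.170000]
step 2: m = 0.923750, f(m) = 0.272625 > 0 → root in [0.677500, 0.923750]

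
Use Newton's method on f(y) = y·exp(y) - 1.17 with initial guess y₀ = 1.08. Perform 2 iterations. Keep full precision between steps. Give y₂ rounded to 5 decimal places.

0.63756

f'(y) = (y + 1)·exp(y)
y_0 = 1.080000: f = 2.010254, f' = 6.124933 → y_1 = 1.080000 - (2.010254)/(6.124933) = 0.751792
y_1 = 0.751792: f = 0.424397, f' = 3.715194 → y_2 = 0.751792 - (0.424397)/(3.715194) = 0.637559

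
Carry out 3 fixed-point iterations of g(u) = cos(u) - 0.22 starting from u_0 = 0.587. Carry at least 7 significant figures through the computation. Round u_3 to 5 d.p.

0.60638

u_1 = g(0.587000) = 0.612606
u_2 = g(0.612606) = 0.598152
u_3 = g(0.598152) = 0.606377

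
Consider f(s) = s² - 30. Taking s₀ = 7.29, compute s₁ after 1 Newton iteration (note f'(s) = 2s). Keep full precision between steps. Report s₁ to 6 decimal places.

Newton update: s ← s − f(s)/f'(s).
s_0 = 7.290000: f = 23.144100, f' = 14.580000 → s_1 = 7.290000 - (23.144100)/(14.580000) = 5.702613

5.702613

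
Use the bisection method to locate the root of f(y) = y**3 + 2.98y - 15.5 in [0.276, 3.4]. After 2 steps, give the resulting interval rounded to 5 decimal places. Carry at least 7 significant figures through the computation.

[1.83800, 2.61900]

f(0.276000) = -14.656495, f(3.400000) = 33.936000 (opposite signs)
step 1: m = 1.838000, f(m) = -3.813548 < 0 → root in [1.838000, 3.400000]
step 2: m = 2.619000, f(m) = 10.268763 > 0 → root in [1.838000, 2.619000]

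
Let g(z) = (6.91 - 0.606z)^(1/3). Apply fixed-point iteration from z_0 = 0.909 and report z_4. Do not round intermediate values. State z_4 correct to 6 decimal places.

z_1 = g(0.909000) = 1.852677
z_2 = g(1.852677) = 1.795387
z_3 = g(1.795387) = 1.798970
z_4 = g(1.798970) = 1.798746

1.798746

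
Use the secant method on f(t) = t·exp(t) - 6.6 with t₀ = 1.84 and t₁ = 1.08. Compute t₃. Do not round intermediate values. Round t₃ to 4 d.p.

f(t_0) = 4.985630, f(t_1) = -3.419746
t_2 = 1.080000 - (-3.419746)·(1.080000 - 1.840000)/(-3.419746 - (4.985630)) = 1.389208; f(t_2) = -1.026957
t_3 = 1.389208 - (-1.026957)·(1.389208 - 1.080000)/(-1.026957 - (-3.419746)) = 1.521916; f(t_3) = 0.371888

1.5219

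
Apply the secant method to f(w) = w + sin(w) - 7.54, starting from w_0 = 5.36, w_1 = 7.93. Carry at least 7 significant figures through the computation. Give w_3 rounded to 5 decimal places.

6.87699

Secant update: w_(k+1) = w_k − f(w_k)·(w_k − w_(k-1))/(f(w_k) − f(w_(k-1))).
f(w_0) = -2.977527, f(w_1) = 1.387112
w_2 = 7.930000 - (1.387112)·(7.930000 - 5.360000)/(1.387112 - (-2.977527)) = 7.113237; f(w_2) = 0.311203
w_3 = 7.113237 - (0.311203)·(7.113237 - 7.930000)/(0.311203 - (1.387112)) = 6.876991; f(w_3) = -0.103490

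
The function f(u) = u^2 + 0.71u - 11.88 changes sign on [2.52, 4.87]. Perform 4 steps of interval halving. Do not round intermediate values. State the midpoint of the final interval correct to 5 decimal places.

f(2.520000) = -3.740400, f(4.870000) = 15.294600 (opposite signs)
step 1: m = 3.695000, f(m) = 4.396475 > 0 → root in [2.520000, 3.695000]
step 2: m = 3.107500, f(m) = -0.017119 < 0 → root in [3.107500, 3.695000]
step 3: m = 3.401250, f(m) = 2.103389 > 0 → root in [3.107500, 3.401250]
step 4: m = 3.254375, f(m) = 1.021563 > 0 → root in [3.107500, 3.254375]
Midpoint of [3.107500, 3.254375] = 3.180937

3.18094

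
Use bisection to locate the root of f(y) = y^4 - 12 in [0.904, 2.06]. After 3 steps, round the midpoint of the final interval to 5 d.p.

1.84325

f(0.904000) = -11.332158, f(2.060000) = 6.008141 (opposite signs)
step 1: m = 1.482000, f(m) = -7.176161 < 0 → root in [1.482000, 2.060000]
step 2: m = 1.771000, f(m) = -2.162738 < 0 → root in [1.771000, 2.060000]
step 3: m = 1.915500, f(m) = 1.462590 > 0 → root in [1.771000, 1.915500]
Midpoint of [1.771000, 1.915500] = 1.843250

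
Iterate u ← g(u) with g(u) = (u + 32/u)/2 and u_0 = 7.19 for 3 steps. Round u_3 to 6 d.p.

u_1 = g(7.190000) = 5.820313
u_2 = g(5.820313) = 5.659150
u_3 = g(5.659150) = 5.656855

5.656855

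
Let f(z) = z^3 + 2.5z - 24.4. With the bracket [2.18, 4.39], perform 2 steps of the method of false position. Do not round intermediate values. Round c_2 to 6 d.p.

2.528302

f(2.180000) = -8.589768, f(4.390000) = 71.179519
step 1: c = 2.417979, f(c) = -4.218049 < 0 → new bracket [2.417979, 4.390000]
step 2: c = 2.528302, f(c) = -1.917561 < 0 → new bracket [2.528302, 4.390000]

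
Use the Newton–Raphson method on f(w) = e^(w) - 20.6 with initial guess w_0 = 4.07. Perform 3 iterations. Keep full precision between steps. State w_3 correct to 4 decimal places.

f'(w) = e^(w)
w_0 = 4.070000: f = 37.956963, f' = 58.556963 → w_1 = 4.070000 - (37.956963)/(58.556963) = 3.421794
w_1 = 3.421794: f = 10.024312, f' = 30.624312 → w_2 = 3.421794 - (10.024312)/(30.624312) = 3.094462
w_2 = 3.094462: f = 1.475367, f' = 22.075367 → w_3 = 3.094462 - (1.475367)/(22.075367) = 3.027629

3.0276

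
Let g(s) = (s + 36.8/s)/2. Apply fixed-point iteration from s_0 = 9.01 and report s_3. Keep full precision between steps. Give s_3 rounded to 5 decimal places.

6.06633

s_1 = g(9.010000) = 6.547175
s_2 = g(6.547175) = 6.083960
s_3 = g(6.083960) = 6.066326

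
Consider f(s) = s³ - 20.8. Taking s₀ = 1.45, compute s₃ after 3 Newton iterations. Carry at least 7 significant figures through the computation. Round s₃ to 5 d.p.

2.81641

Newton update: s ← s − f(s)/f'(s).
f'(s) = 3s²
s_0 = 1.450000: f = -17.751375, f' = 6.307500 → s_1 = 1.450000 - (-17.751375)/(6.307500) = 4.264328
s_1 = 4.264328: f = 56.744654, f' = 54.553484 → s_2 = 4.264328 - (56.744654)/(54.553484) = 3.224163
s_2 = 3.224163: f = 12.715896, f' = 31.185675 → s_3 = 3.224163 - (12.715896)/(31.185675) = 2.816415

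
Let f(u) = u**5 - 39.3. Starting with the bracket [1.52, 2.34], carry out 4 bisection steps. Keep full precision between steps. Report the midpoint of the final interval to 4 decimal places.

f(1.520000) = -31.186319, f(2.340000) = 30.858337 (opposite signs)
step 1: m = 1.930000, f(m) = -12.521482 < 0 → root in [1.930000, 2.340000]
step 2: m = 2.135000, f(m) = 5.059781 > 0 → root in [1.930000, 2.135000]
step 3: m = 2.032500, f(m) = -4.614116 < 0 → root in [2.032500, 2.135000]
step 4: m = 2.083750, f(m) = -0.014882 < 0 → root in [2.083750, 2.135000]
Midpoint of [2.083750, 2.135000] = 2.109375

2.1094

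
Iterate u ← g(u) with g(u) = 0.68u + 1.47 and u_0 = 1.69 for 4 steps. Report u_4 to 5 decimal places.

u_1 = g(1.690000) = 2.619200
u_2 = g(2.619200) = 3.251056
u_3 = g(3.251056) = 3.680718
u_4 = g(3.680718) = 3.972888

3.97289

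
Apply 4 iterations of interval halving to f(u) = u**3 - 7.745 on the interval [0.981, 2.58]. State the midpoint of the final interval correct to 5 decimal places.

f(0.981000) = -6.800924, f(2.580000) = 9.428512 (opposite signs)
step 1: m = 1.780500, f(m) = -2.100494 < 0 → root in [1.780500, 2.580000]
step 2: m = 2.180250, f(m) = 2.618797 > 0 → root in [1.780500, 2.180250]
step 3: m = 1.980375, f(m) = 0.021803 > 0 → root in [1.780500, 1.980375]
step 4: m = 1.880437, f(m) = -1.095688 < 0 → root in [1.880437, 1.980375]
Midpoint of [1.880437, 1.980375] = 1.930406

1.93041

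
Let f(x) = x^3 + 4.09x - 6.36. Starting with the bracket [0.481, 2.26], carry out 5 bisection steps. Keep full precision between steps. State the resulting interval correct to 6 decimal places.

f(0.481000) = -4.281425, f(2.260000) = 14.426576 (opposite signs)
step 1: m = 1.370500, f(m) = 1.819514 > 0 → root in [0.481000, 1.370500]
step 2: m = 0.925750, f(m) = -1.780303 < 0 → root in [0.925750, 1.370500]
step 3: m = 1.148125, f(m) = -0.150721 < 0 → root in [1.148125, 1.370500]
step 4: m = 1.259312, f(m) = 0.787691 > 0 → root in [1.148125, 1.259312]
step 5: m = 1.203719, f(m) = 0.307325 > 0 → root in [1.148125, 1.203719]

[1.148125, 1.203719]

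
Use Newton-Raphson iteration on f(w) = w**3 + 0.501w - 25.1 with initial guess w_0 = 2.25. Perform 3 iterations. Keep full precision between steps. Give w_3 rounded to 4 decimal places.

f'(w) = 3w**2 + 0.501
w_0 = 2.250000: f = -12.582125, f' = 15.688500 → w_1 = 2.250000 - (-12.582125)/(15.688500) = 3.051997
w_1 = 3.051997: f = 4.857434, f' = 28.445051 → w_2 = 3.051997 - (4.857434)/(28.445051) = 2.881231
w_2 = 2.881231: f = 0.262017, f' = 25.405479 → w_3 = 2.881231 - (0.262017)/(25.405479) = 2.870918

2.8709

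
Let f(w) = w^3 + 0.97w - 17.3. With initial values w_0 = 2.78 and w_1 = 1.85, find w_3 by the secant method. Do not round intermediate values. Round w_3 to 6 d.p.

f(w_0) = 6.881552, f(w_1) = -9.173875
w_2 = 1.850000 - (-9.173875)·(1.850000 - 2.780000)/(-9.173875 - (6.881552)) = 2.381391; f(w_2) = -1.485134
w_3 = 2.381391 - (-1.485134)·(2.381391 - 1.850000)/(-1.485134 - (-9.173875)) = 2.484032; f(w_3) = 0.437028

2.484032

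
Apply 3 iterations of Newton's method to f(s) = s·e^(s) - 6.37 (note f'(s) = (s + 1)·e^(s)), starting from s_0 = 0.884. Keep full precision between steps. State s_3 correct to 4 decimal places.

s_0 = 0.884000: f = -4.230223, f' = 4.560340 → s_1 = 0.884000 - (-4.230223)/(4.560340) = 1.811611
s_1 = 1.811611: f = 4.717606, f' = 17.207907 → s_2 = 1.811611 - (4.717606)/(17.207907) = 1.537458
s_2 = 1.537458: f = 0.783403, f' = 11.806150 → s_3 = 1.537458 - (0.783403)/(11.806150) = 1.471102

1.4711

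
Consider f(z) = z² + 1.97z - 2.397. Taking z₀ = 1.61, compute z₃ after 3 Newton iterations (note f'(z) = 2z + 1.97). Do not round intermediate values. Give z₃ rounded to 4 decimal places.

0.8500

z_0 = 1.610000: f = 3.366800, f' = 5.190000 → z_1 = 1.610000 - (3.366800)/(5.190000) = 0.961291
z_1 = 0.961291: f = 0.420823, f' = 3.892582 → z_2 = 0.961291 - (0.420823)/(3.892582) = 0.853182
z_2 = 0.853182: f = 0.011688, f' = 3.676364 → z_3 = 0.853182 - (0.011688)/(3.676364) = 0.850003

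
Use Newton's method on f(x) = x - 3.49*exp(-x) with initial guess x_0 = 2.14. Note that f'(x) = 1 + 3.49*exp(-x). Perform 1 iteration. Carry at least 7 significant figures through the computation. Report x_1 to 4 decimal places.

0.9140

Newton update: x ← x − f(x)/f'(x).
x_0 = 2.140000: f = 1.729385, f' = 1.410615 → x_1 = 2.140000 - (1.729385)/(1.410615) = 0.914021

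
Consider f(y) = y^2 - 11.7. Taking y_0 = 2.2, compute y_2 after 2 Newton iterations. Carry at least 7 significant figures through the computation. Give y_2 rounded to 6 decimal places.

3.435773

f'(y) = 2y
y_0 = 2.200000: f = -6.860000, f' = 4.400000 → y_1 = 2.200000 - (-6.860000)/(4.400000) = 3.759091
y_1 = 3.759091: f = 2.430764, f' = 7.518182 → y_2 = 3.759091 - (2.430764)/(7.518182) = 3.435773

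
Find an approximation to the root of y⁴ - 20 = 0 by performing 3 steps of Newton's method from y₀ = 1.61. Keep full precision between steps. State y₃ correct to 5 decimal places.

2.11636

f'(y) = 4y³
y_0 = 1.610000: f = -13.281018, f' = 16.693124 → y_1 = 1.610000 - (-13.281018)/(16.693124) = 2.405598
y_1 = 2.405598: f = 13.488237, f' = 55.683843 → y_2 = 2.405598 - (13.488237)/(55.683843) = 2.163369
y_2 = 2.163369: f = 1.903956, f' = 40.499709 → y_3 = 2.163369 - (1.903956)/(40.499709) = 2.116358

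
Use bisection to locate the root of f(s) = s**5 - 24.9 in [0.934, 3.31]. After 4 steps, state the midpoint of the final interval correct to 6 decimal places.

1.899250

f(0.934000) = -24.189221, f(3.310000) = 372.419581 (opposite signs)
step 1: m = 2.122000, f(m) = 18.125596 > 0 → root in [0.934000, 2.122000]
step 2: m = 1.528000, f(m) = -16.570541 < 0 → root in [1.528000, 2.122000]
step 3: m = 1.825000, f(m) = -4.655160 < 0 → root in [1.825000, 2.122000]
step 4: m = 1.973500, f(m) = 5.035441 > 0 → root in [1.825000, 1.973500]
Midpoint of [1.825000, 1.973500] = 1.899250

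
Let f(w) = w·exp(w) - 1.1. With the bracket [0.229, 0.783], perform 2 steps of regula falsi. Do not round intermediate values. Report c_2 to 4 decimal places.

f(0.229000) = -0.812069, f(0.783000) = 0.613225
step 1: c = 0.544645, f(c) = -0.161035 < 0 → new bracket [0.544645, 0.783000]
step 2: c = 0.594219, f(c) = -0.023503 < 0 → new bracket [0.594219, 0.783000]

0.5942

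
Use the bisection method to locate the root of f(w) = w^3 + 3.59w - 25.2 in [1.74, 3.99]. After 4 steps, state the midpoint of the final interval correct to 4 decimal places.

2.5134

f(1.740000) = -13.685376, f(3.990000) = 52.645299 (opposite signs)
step 1: m = 2.865000, f(m) = 8.601915 > 0 → root in [1.740000, 2.865000]
step 2: m = 2.302500, f(m) = -4.727307 < 0 → root in [2.302500, 2.865000]
step 3: m = 2.583750, f(m) = 1.324168 > 0 → root in [2.302500, 2.583750]
step 4: m = 2.443125, f(m) = -1.846511 < 0 → root in [2.443125, 2.583750]
Midpoint of [2.443125, 2.583750] = 2.513438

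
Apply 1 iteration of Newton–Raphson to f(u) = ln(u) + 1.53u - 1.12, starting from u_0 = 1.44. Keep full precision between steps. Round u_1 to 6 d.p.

f'(u) = 1/u + 1.53
u_0 = 1.440000: f = 1.447843, f' = 2.224444 → u_1 = 1.440000 - (1.447843)/(2.224444) = 0.789121

0.789121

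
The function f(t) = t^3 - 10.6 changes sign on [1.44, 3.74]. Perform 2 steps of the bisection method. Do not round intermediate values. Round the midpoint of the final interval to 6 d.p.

f(1.440000) = -7.614016, f(3.740000) = 41.713624 (opposite signs)
step 1: m = 2.590000, f(m) = 6.773979 > 0 → root in [1.440000, 2.590000]
step 2: m = 2.015000, f(m) = -2.418647 < 0 → root in [2.015000, 2.590000]
Midpoint of [2.015000, 2.590000] = 2.302500

2.302500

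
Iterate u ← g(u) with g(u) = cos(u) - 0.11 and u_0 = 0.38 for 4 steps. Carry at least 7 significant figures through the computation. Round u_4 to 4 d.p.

u_1 = g(0.380000) = 0.818665
u_2 = g(0.818665) = 0.573197
u_3 = g(0.573197) = 0.730172
u_4 = g(0.730172) = 0.635060

0.6351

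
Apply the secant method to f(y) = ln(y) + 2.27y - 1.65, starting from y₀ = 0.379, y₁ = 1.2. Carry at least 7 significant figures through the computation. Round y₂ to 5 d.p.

Secant update: y_(k+1) = y_k − f(y_k)·(y_k − y_(k-1))/(f(y_k) − f(y_(k-1))).
f(y_0) = -1.759889, f(y_1) = 1.256322
y_2 = 1.200000 - (1.256322)·(1.200000 - 0.379000)/(1.256322 - (-1.759889)) = 0.858034; f(y_2) = 0.144627

0.85803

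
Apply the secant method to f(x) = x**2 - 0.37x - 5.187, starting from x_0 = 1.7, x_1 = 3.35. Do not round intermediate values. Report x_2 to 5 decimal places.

2.32521

f(x_0) = -2.926000, f(x_1) = 4.796000
x_2 = 3.350000 - (4.796000)·(3.350000 - 1.700000)/(4.796000 - (-2.926000)) = 2.325214; f(x_2) = -0.640710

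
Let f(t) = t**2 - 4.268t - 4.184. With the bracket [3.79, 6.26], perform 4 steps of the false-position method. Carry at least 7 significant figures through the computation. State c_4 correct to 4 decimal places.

False-position update: c = (a·f(b) − b·f(a))/(f(b) − f(a)); replace the endpoint whose sign matches f(c).
f(3.790000) = -5.995620, f(6.260000) = 8.285920
step 1: c = 4.826946, f(c) = -1.485999 < 0 → new bracket [4.826946, 6.260000]
step 2: c = 5.044868, f(c) = -0.264804 < 0 → new bracket [5.044868, 6.260000]
step 3: c = 5.082499, f(c) = -0.044311 < 0 → new bracket [5.082499, 6.260000]
step 4: c = 5.088762, f(c) = -0.007336 < 0 → new bracket [5.088762, 6.260000]

5.0888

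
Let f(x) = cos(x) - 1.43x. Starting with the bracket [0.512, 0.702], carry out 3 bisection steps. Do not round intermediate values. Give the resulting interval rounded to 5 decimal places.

f(0.512000) = 0.139606, f(0.702000) = -0.240308 (opposite signs)
step 1: m = 0.607000, f(m) = -0.046647 < 0 → root in [0.512000, 0.607000]
step 2: m = 0.559500, f(m) = 0.047436 > 0 → root in [0.559500, 0.607000]
step 3: m = 0.583250, f(m) = 0.000630 > 0 → root in [0.583250, 0.607000]

[0.58325, 0.60700]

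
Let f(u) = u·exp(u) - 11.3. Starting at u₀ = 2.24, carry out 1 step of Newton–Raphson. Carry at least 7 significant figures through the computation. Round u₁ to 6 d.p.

1.919932

f'(u) = (u + 1)·exp(u)
u_0 = 2.240000: f = 9.741062, f' = 30.434393 → u_1 = 2.240000 - (9.741062)/(30.434393) = 1.919932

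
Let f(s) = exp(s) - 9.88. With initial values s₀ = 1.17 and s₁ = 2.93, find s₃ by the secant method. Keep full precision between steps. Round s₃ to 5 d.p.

2.18128

f(s_0) = -6.658007, f(s_1) = 8.847630
s_2 = 2.930000 - (8.847630)·(2.930000 - 1.170000)/(8.847630 - (-6.658007)) = 1.925731; f(s_2) = -3.019838
s_3 = 1.925731 - (-3.019838)·(1.925731 - 2.930000)/(-3.019838 - (8.847630)) = 2.181281; f(s_3) = -1.022355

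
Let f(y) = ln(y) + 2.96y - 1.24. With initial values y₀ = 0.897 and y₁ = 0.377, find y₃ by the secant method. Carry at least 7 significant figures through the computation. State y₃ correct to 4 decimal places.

f(y_0) = 1.306421, f(y_1) = -1.099590
y_2 = 0.377000 - (-1.099590)·(0.377000 - 0.897000)/(-1.099590 - (1.306421)) = 0.614649; f(y_2) = 0.092659
y_3 = 0.614649 - (0.092659)·(0.614649 - 0.377000)/(0.092659 - (-1.099590)) = 0.596180; f(y_3) = 0.007479

0.5962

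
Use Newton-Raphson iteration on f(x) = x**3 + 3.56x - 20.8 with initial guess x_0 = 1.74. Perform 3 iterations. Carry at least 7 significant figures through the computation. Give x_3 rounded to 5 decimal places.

f'(x) = 3x**2 + 3.56
x_0 = 1.740000: f = -9.337576, f' = 12.642800 → x_1 = 1.740000 - (-9.337576)/(12.642800) = 2.478569
x_1 = 2.478569: f = 3.250302, f' = 21.989908 → x_2 = 2.478569 - (3.250302)/(21.989908) = 2.330760
x_2 = 2.330760: f = 0.159222, f' = 19.857325 → x_3 = 2.330760 - (0.159222)/(19.857325) = 2.322742

2.32274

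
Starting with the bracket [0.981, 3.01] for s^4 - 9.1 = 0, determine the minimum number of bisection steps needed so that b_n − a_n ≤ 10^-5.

Initial width b − a = 3.01 − 0.981 = 2.029000.
After n steps the width is (b−a)/2^n; need (b−a)/2^n ≤ 10^-5.
So n ≥ log₂(2.029000/10^-5) = log₂(202900.0000) ≈ 17.6304.
Hence n = 18.

18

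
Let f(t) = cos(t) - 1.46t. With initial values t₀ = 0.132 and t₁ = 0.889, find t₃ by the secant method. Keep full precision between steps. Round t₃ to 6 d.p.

0.573070

f(t_0) = 0.798581, f(t_1) = -0.667751
t_2 = 0.889000 - (-0.667751)·(0.889000 - 0.132000)/(-0.667751 - (0.798581)) = 0.544271; f(t_2) = 0.060870
t_3 = 0.544271 - (0.060870)·(0.544271 - 0.889000)/(0.060870 - (-0.667751)) = 0.573070; f(t_3) = 0.003559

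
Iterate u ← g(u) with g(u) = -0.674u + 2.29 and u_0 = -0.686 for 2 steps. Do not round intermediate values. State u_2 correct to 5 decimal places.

u_1 = g(-0.686000) = 2.752364
u_2 = g(2.752364) = 0.434907

0.43491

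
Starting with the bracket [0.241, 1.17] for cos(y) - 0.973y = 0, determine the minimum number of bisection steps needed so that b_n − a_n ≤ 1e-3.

Initial width b − a = 1.17 − 0.241 = 0.929000.
After n steps the width is (b−a)/2^n; need (b−a)/2^n ≤ 1e-3.
So n ≥ log₂(0.929000/1e-3) = log₂(929.0000) ≈ 9.8595.
Hence n = 10.

10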